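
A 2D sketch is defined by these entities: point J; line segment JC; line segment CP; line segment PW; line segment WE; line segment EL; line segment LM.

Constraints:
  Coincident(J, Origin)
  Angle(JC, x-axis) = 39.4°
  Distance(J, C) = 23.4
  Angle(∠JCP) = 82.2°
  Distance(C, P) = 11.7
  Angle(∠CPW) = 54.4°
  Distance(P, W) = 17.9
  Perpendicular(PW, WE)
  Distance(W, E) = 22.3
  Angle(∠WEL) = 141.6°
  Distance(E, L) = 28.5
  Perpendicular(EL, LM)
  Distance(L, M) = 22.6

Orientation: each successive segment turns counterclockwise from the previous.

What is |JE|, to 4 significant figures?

29.46

J is at the origin; JC runs at 39.4° with length 23.4, so C = (18.08, 14.85). ∠JCP = 82.2° gives CP at 137.2° from the x-axis; with |CP| = 11.7, P = (9.497, 22.80). ∠CPW = 54.4° gives PW at -97.20° from the x-axis; with |PW| = 17.9, W = (7.254, 5.043). PW ⟂ WE, so WE runs at -7.200°; with |WE| = 22.3, E = (29.38, 2.248). Then |JE| = |E − J| = 29.46.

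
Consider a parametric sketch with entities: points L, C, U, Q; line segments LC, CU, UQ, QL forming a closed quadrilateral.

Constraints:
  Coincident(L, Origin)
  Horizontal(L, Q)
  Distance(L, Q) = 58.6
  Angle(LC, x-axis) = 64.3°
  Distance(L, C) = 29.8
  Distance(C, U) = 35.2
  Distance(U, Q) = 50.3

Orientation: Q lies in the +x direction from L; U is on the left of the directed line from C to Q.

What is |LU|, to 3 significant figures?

63.0

Checks: |CU| = 35.20 ✓; |UQ| = 50.30 ✓.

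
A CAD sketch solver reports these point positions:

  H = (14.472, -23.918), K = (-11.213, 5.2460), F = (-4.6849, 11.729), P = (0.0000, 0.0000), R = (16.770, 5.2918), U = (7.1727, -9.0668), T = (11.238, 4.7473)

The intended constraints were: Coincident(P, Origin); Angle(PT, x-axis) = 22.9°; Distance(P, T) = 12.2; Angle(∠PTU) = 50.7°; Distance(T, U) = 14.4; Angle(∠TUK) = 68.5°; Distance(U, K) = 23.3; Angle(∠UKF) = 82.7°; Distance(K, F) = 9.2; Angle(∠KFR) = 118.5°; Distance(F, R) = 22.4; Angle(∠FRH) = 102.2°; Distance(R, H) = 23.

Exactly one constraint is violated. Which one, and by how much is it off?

Distance(R, H) = 23 — off by 6.30.

P = (0.00, 0.00) ✓; PT at 22.90° ✓; |PT| = 12.20 ✓; ∠PTU = 50.70° ✓; |TU| = 14.40 ✓; ∠TUK = 68.50° ✓; |UK| = 23.30 ✓; ∠UKF = 82.70° ✓; |KF| = 9.200 ✓; ∠KFR = 118.5° ✓; |FR| = 22.40 ✓; ∠FRH = 102.2° ✓; |RH| = 29.30 ✗.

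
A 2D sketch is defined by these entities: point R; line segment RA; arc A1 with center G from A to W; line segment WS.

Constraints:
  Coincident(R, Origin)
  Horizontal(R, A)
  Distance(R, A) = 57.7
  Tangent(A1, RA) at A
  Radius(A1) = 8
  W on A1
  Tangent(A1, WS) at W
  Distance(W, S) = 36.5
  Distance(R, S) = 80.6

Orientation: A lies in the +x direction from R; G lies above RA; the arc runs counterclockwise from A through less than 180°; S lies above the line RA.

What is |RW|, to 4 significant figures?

66.13

Checks: |GW| = 8.000 ✓; ∠(GW, WS) = 90.00° ✓; |WS| = 36.50 ✓; |RS| = 80.60 ✓.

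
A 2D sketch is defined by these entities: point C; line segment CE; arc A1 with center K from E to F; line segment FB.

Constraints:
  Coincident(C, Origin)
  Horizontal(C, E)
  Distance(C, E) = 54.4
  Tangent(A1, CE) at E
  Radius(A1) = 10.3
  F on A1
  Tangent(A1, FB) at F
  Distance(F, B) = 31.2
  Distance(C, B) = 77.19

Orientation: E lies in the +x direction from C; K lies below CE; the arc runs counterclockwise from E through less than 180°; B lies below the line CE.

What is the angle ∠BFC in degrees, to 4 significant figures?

147.2°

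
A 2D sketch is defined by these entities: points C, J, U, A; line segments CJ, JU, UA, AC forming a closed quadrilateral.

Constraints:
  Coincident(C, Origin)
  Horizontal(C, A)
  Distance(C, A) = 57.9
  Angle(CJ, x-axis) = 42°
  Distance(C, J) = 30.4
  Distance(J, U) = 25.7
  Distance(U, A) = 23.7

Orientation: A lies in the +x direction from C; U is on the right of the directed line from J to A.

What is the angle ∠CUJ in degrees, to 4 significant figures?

58.62°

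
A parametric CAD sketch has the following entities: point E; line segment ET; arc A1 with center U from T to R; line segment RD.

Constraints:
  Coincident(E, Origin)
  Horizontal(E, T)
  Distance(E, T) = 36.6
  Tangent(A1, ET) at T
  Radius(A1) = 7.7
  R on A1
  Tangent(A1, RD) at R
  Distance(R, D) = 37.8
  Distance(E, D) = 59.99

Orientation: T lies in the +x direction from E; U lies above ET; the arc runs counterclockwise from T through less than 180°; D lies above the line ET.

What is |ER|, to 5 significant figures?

45.094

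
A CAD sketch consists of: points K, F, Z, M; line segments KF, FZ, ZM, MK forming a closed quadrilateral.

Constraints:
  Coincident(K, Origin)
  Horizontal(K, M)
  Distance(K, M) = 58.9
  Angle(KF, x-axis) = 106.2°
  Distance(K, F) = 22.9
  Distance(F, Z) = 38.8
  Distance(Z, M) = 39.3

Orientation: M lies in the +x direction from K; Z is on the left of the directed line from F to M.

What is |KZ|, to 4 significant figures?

42.76

Checks: |FZ| = 38.80 ✓; |ZM| = 39.30 ✓.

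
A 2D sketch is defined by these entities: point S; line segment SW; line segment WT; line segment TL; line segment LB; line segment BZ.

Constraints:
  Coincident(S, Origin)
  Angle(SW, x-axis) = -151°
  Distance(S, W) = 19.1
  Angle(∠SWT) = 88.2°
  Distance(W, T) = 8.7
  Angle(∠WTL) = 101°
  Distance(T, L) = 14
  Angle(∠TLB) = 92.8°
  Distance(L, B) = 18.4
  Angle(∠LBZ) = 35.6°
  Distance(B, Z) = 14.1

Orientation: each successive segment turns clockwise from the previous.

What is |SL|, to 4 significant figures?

12.03

S is at the origin; SW runs at -151.0° with length 19.1, so W = (-16.71, -9.260). ∠SWT = 88.2° gives WT at 117.2° from the x-axis; with |WT| = 8.7, T = (-20.68, -1.522). ∠WTL = 101.0° gives TL at 38.20° from the x-axis; with |TL| = 14.0, L = (-9.680, 7.136). Then |SL| = |L − S| = 12.03.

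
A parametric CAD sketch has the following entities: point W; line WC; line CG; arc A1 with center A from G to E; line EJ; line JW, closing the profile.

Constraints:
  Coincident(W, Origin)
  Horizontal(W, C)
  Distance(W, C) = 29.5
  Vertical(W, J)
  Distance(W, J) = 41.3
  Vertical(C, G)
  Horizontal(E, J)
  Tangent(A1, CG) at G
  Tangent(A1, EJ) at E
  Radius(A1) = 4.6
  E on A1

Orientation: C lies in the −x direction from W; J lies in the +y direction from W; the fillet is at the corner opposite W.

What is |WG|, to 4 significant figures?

47.09

W is at the origin; W and C share the same y with |WC| = 29.5 and C on the −x side, so C = (-29.50, 0.000). W and J share the same x with |WJ| = 41.3 and J on the +y side, so J = (0.000, 41.30). The virtual corner opposite W is at (-29.50, 41.30). A1 meets CG tangentially, so AG is at right angles to CG and the tangent condition forces AE to be normal to EJ, with radius 4.6, so the center A sits 4.6 in from both sides at A = (-24.90, 36.70). That places the tangent points at G = (-29.50, 36.70) on CG and E = (-24.90, 41.30) on EJ. Then |WG| = |G − W| = 47.09.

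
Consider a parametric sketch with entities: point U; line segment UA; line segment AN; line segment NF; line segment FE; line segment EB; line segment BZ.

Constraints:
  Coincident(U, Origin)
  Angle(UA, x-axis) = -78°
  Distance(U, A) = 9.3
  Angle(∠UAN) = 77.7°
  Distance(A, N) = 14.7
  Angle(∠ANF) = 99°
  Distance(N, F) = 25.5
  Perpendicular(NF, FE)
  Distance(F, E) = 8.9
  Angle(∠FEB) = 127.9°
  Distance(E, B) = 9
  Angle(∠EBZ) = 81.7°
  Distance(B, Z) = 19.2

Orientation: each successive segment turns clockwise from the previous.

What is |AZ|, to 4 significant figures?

20.19

∠FEB = 127.9° gives EB at -43.40° from the x-axis; with |EB| = 9.0, B = (-1.287, 11.35). ∠EBZ = 81.7° gives BZ at -141.7° from the x-axis; with |BZ| = 19.2, Z = (-16.35, -0.5505). Then |AZ| = |Z − A| = 20.19.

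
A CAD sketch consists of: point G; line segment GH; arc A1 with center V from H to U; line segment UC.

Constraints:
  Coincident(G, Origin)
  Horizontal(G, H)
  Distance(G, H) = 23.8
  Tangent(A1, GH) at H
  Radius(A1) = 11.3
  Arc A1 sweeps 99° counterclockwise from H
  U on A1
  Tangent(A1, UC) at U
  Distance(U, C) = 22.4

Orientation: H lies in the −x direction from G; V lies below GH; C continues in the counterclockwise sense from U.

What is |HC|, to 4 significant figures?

36.02

G is at the origin; G and H share the same y with |GH| = 23.8 and H on the −x side, so H = (-23.80, 0.000). Since A1 is tangent to GH there, VH ⟂ GH, so V = H + (0, -11.3) = (-23.80, -11.30). On A1, H sits at bearing 90° from V; a 99° counterclockwise sweep puts U at bearing 189°, so U = V + 11.3·(cos 189°, sin 189°) = (-34.96, -13.07). A1 meets UC tangentially, so VU is at right angles to UC, so UC runs along (−sin 189°, cos 189°); with |UC| = 22.4, C = (-31.46, -35.19). Then |HC| = |C − H| = 36.02.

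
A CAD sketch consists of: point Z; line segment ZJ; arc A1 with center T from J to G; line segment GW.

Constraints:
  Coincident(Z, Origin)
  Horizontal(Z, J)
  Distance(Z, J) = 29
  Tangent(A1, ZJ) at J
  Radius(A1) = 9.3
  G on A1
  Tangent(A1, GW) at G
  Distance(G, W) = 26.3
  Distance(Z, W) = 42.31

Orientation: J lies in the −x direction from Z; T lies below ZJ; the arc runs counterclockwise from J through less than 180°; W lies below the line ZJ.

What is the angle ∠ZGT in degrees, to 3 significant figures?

12.8°

Checks: |TG| = 9.300 ✓; ∠(TG, GW) = 90.00° ✓; |GW| = 26.30 ✓; |ZW| = 42.31 ✓.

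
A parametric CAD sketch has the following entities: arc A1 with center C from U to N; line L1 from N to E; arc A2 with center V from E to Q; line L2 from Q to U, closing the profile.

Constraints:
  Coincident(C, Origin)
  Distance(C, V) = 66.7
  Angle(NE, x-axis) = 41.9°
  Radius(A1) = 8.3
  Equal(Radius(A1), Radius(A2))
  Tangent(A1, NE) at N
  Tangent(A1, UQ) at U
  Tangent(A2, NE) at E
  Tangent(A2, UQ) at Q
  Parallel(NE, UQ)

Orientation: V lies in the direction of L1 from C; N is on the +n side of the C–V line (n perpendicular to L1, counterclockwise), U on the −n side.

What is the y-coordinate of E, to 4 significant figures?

50.72

The slot axis is L1's direction at 41.9°, so u = (cos 41.9°, sin 41.9°) = (0.7443, 0.6678) and n = (−sin 41.9°, cos 41.9°) = (-0.6678, 0.7443). C is at the origin and V lies 66.7 along u from C, so V = 66.7·u = (49.65, 44.54). Tangency of A1 to both parallel lines with radius 8.3 puts N and U at C ± 8.3·n: N = (-5.543, 6.178), U = (5.543, -6.178). Equal radii place E and Q the same way about V: E = V + 8.3·n = (44.10, 50.72), Q = V − 8.3·n = (55.19, 38.37). So E.y = 50.72.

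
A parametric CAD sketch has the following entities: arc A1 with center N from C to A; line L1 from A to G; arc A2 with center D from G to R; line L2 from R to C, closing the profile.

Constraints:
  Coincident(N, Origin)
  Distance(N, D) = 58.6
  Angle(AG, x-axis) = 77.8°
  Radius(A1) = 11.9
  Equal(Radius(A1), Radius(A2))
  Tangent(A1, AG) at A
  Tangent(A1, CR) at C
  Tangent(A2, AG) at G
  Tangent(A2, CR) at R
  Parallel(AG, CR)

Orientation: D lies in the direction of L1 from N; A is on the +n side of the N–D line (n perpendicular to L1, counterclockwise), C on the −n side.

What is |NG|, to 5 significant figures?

59.796

The slot axis is L1's direction at 77.8°, so u = (cos 77.8°, sin 77.8°) = (0.21132, 0.97742) and n = (−sin 77.8°, cos 77.8°) = (-0.97742, 0.21132). N is at the origin and D lies 58.6 along u from N, so D = 58.6·u = (12.384, 57.277). Tangency of A1 to both parallel lines with radius 11.9 puts A and C at N ± 11.9·n: A = (-11.631, 2.5148), C = (11.631, -2.5148). Equal radii place G and R the same way about D: G = D + 11.9·n = (0.75238, 59.791), R = D − 11.9·n = (24.015, 54.762). Then |NG| = |G − N| = 59.796.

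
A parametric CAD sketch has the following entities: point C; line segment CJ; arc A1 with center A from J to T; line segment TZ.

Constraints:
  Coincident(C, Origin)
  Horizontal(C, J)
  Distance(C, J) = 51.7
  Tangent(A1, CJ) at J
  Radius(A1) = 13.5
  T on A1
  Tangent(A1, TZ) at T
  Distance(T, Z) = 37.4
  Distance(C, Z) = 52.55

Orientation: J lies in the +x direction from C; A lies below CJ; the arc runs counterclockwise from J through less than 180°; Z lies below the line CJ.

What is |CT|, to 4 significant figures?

39.96

C is at the origin; CJ is horizontal with |CJ| = 51.7 and J on the +x side, so J = (51.70, 0.000). Since A1 is tangent to CJ there, AJ ⟂ CJ, so A = J + (0, -13.5) = (51.70, -13.50). Since AT ⟂ TZ (tangency), |AZ| = √(13.5² + 37.4²) = 39.76 regardless of where T sits on A1. So Z lies on both circle(C, 52.55) and circle(A, 39.76); the below-CJ intersection is Z = (27.31, -44.90). T is the foot of the tangent from Z: T = (38.86, -9.329).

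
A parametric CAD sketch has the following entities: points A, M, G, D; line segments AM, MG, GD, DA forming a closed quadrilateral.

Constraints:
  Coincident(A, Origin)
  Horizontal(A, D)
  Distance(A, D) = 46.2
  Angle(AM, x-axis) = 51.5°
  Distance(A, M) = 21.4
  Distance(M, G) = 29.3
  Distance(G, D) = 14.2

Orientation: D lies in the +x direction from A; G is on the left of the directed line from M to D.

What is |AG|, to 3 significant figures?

44.6

Checks: |MG| = 29.30 ✓; |GD| = 14.20 ✓.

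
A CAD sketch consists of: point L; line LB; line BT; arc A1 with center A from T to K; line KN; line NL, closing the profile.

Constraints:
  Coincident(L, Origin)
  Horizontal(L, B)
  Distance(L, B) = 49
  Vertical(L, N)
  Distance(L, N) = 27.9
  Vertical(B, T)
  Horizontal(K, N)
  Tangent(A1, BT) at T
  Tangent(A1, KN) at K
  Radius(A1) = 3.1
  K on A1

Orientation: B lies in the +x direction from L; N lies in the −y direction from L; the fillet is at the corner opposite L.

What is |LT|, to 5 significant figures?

54.918

The virtual corner opposite L is at (49.000, -27.900). A1 meets BT tangentially, so AT is at right angles to BT and the tangent condition forces AK to be normal to KN, with radius 3.1, so the center A sits 3.1 in from both sides at A = (45.900, -24.800). That places the tangent points at T = (49.000, -24.800) on BT and K = (45.900, -27.900) on KN. Then |LT| = |T − L| = 54.918.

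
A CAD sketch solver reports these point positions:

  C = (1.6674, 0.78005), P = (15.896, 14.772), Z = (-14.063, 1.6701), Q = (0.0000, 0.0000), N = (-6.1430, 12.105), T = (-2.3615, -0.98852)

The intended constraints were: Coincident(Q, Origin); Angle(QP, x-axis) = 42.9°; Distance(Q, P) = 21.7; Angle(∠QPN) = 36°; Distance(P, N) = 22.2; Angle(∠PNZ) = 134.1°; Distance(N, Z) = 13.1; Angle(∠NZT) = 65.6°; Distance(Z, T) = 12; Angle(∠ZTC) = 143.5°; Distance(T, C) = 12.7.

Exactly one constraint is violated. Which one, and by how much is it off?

Distance(T, C) = 12.7 — off by 8.30.

Q = (0.00, 0.00) ✓; QP at 42.90° ✓; |QP| = 21.70 ✓; ∠QPN = 36.00° ✓; |PN| = 22.20 ✓; ∠PNZ = 134.1° ✓; |NZ| = 13.10 ✓; ∠NZT = 65.60° ✓; |ZT| = 12.00 ✓; ∠ZTC = 143.5° ✓; |TC| = 4.400 ✗.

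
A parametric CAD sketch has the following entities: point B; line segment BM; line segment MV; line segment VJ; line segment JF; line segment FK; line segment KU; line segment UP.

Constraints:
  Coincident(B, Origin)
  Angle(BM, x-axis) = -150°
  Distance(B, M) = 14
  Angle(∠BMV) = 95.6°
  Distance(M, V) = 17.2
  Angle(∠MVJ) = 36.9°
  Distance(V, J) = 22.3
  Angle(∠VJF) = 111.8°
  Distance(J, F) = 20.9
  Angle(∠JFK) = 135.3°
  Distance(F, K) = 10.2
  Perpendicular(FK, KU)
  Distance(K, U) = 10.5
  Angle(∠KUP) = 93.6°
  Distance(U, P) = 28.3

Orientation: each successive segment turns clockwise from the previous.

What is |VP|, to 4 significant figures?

25.85

FK ⟂ KU, so KU runs at 139.6°; with |KU| = 10.5, U = (-13.91, -21.52). ∠KUP = 93.6° gives UP at 53.20° from the x-axis; with |UP| = 28.3, P = (3.043, 1.137). Then |VP| = |P − V| = 25.85.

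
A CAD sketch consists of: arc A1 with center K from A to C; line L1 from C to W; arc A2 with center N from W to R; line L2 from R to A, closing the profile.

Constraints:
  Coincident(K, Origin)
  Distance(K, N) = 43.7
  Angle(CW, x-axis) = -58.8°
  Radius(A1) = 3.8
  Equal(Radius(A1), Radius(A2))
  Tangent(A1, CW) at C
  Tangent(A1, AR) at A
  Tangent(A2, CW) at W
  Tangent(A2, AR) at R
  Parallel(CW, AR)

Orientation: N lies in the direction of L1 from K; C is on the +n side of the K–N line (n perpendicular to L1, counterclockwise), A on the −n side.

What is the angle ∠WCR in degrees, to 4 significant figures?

9.866°

Tangency of A1 to both parallel lines with radius 3.8 puts C and A at K ± 3.8·n: C = (3.250, 1.969), A = (-3.250, -1.969). Equal radii place W and R the same way about N: W = N + 3.8·n = (25.89, -35.41), R = N − 3.8·n = (19.39, -39.35). Then cos ∠WCR = CW·CR / (|CW||CR|), giving 9.866°.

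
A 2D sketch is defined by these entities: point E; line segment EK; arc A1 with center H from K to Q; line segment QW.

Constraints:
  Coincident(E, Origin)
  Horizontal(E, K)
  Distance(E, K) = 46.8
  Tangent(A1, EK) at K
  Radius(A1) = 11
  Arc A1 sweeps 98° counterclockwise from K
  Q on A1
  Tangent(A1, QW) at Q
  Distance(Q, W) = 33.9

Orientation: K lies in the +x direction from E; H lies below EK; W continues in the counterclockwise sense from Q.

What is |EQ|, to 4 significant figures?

38.03

E is at the origin; E and K share the same y with |EK| = 46.8 and K on the +x side, so K = (46.80, 0.000). A1 meets EK tangentially, so HK is at right angles to EK, so H = K + (0, -11) = (46.80, -11.00). On A1, K sits at bearing 90° from H; a 98° counterclockwise sweep puts Q at bearing 188°, so Q = H + 11.0·(cos 188°, sin 188°) = (35.91, -12.53). Then |EQ| = |Q − E| = 38.03.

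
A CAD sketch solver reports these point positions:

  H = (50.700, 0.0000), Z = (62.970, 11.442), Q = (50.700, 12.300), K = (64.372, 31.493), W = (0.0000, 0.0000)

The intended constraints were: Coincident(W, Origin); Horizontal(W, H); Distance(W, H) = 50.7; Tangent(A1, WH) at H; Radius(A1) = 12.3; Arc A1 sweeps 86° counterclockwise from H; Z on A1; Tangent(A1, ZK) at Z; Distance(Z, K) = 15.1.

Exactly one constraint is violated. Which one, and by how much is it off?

Distance(Z, K) = 15.1 — off by 5.00.

W = (0.00, 0.00) ✓; W.y = 0.00, H.y = 0.00 ✓; |WH| = 50.70 ✓; ∠(QH, HW) = 90.00° ✓; |QH| = 12.30 ✓; bearing(Q→Z) − bearing(Q→H) = 86.00° ✓; |QZ| = 12.30 ✓; ∠(QZ, ZK) = 90.00° ✓; |ZK| = 20.10 ✗.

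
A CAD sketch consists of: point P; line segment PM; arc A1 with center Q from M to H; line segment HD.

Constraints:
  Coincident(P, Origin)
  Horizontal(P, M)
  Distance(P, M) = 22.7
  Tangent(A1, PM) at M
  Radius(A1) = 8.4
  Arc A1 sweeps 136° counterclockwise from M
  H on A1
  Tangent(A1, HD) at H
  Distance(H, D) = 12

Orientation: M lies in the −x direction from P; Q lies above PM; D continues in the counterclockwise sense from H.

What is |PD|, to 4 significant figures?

34.19

P is at the origin; P and M share the same y with |PM| = 22.7 and M on the −x side, so M = (-22.70, 0.000). Tangency of A1 to PM means the radius QM is perpendicular to PM, so Q = M + (0, 8.4) = (-22.70, 8.400). On A1, M sits at bearing -90° from Q; a 136° counterclockwise sweep puts H at bearing 46°, so H = Q + 8.4·(cos 46°, sin 46°) = (-16.86, 14.44). Since A1 is tangent to HD there, QH ⟂ HD, so HD runs along (−sin 46°, cos 46°); with |HD| = 12.0, D = (-25.50, 22.78). Then |PD| = |D − P| = 34.19.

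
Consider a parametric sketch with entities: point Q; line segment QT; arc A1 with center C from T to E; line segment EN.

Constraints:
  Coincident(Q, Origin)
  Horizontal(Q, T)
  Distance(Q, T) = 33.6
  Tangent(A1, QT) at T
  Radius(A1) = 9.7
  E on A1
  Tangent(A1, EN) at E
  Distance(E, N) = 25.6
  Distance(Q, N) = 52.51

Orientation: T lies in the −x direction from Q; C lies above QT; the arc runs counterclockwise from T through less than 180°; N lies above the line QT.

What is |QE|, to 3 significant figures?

28.9

Checks: |CE| = 9.700 ✓; ∠(CE, EN) = 90.00° ✓; |EN| = 25.60 ✓; |QN| = 52.51 ✓.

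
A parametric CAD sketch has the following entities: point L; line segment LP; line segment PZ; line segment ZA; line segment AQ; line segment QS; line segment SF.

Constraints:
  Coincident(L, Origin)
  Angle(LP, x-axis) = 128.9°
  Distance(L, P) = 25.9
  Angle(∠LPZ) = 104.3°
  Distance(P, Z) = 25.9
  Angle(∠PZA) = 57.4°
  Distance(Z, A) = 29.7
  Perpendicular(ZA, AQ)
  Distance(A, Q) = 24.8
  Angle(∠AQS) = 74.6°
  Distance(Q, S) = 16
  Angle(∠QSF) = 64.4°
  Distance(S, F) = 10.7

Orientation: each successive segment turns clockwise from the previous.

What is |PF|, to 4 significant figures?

11.88

L is at the origin; LP runs at 128.9° with length 25.9, so P = (-16.26, 20.16). ∠LPZ = 104.3° gives PZ at 53.20° from the x-axis; with |PZ| = 25.9, Z = (-0.7495, 40.90). ∠PZA = 57.4° gives ZA at -69.40° from the x-axis; with |ZA| = 29.7, A = (9.700, 13.09). ZA ⟂ AQ, so AQ runs at -159.4°; with |AQ| = 24.8, Q = (-13.51, 4.369). ∠AQS = 74.6° gives QS at 95.20° from the x-axis; with |QS| = 16.0, S = (-14.96, 20.30). ∠QSF = 64.4° gives SF at -20.40° from the x-axis; with |SF| = 10.7, F = (-4.935, 16.57). Then |PF| = |F − P| = 11.88.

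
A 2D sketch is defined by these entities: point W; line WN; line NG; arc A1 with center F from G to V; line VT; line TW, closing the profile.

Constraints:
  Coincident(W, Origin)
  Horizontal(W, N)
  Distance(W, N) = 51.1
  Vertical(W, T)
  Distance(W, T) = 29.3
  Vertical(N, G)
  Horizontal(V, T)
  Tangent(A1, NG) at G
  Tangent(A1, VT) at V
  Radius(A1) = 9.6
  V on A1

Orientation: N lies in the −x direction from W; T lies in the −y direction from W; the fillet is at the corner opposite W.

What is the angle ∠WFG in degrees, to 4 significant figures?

154.6°

W is at the origin; W and N share the same y with |WN| = 51.1 and N on the −x side, so N = (-51.10, 0.000). WT is vertical with |WT| = 29.3 and T on the −y side, so T = (0.000, -29.30). The virtual corner opposite W is at (-51.10, -29.30). Tangency of A1 to NG means the radius FG is perpendicular to NG and A1 meets VT tangentially, so FV is at right angles to VT, with radius 9.6, so the center F sits 9.6 in from both sides at F = (-41.50, -19.70). That places the tangent points at G = (-51.10, -19.70) on NG and V = (-41.50, -29.30) on VT. Then cos ∠WFG = FW·FG / (|FW||FG|), giving 154.6°.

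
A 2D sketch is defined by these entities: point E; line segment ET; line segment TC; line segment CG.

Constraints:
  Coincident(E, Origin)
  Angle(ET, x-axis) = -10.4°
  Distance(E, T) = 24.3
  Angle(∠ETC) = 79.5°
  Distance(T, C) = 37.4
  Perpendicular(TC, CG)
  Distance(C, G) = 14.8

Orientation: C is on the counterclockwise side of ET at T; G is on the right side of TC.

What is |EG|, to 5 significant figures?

50.836

E is at the origin; ET runs at -10.4° with length 24.3, so T = 24.3·(cos -10.4°, sin -10.4°) = (23.901, -4.3866). ∠ETC = 79.5°, so TC runs at -10.4° + (180° − 79.5°) = 90.100° from the x-axis; with |TC| = 37.4, C = T + 37.4·(cos 90.100°, sin 90.100°) = (23.836, 33.013). TC ⟂ CG; with |CG| = 14.8 on the right of TC, G = C + 14.8·(1.0000, 0.0017453) = (38.635, 33.039). Then |EG| = |G − E| = 50.836.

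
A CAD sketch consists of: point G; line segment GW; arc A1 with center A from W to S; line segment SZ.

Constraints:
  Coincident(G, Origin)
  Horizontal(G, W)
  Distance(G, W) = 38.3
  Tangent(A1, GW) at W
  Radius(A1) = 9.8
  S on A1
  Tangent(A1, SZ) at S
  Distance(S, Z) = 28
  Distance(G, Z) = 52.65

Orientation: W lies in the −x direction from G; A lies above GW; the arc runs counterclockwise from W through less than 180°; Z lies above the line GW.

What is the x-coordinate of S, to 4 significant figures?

-28.75

Checks: |AS| = 9.800 ✓; ∠(AS, SZ) = 90.00° ✓; |SZ| = 28.00 ✓; |GZ| = 52.65 ✓.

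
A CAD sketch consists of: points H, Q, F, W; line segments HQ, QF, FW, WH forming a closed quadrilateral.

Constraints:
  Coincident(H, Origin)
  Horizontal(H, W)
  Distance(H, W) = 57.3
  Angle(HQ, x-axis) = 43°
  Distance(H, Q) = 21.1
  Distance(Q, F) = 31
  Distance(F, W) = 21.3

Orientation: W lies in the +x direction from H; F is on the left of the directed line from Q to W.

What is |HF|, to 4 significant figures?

49.65

Checks: |QF| = 31.00 ✓; |FW| = 21.30 ✓.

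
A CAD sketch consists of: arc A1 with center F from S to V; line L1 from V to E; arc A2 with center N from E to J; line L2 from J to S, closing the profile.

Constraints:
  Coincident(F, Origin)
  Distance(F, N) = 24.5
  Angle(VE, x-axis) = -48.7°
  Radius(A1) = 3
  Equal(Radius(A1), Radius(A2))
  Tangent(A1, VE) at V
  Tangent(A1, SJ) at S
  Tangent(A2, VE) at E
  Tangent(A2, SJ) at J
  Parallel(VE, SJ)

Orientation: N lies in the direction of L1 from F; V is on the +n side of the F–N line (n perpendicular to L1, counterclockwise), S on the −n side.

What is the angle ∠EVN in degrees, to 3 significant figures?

6.98°

The slot axis is L1's direction at -48.7°, so u = (cos -48.7°, sin -48.7°) = (0.660, -0.751) and n = (−sin -48.7°, cos -48.7°) = (0.751, 0.660). F is at the origin and N lies 24.5 along u from F, so N = 24.5·u = (16.2, -18.4). Tangency of A1 to both parallel lines with radius 3.0 puts V and S at F ± 3.0·n: V = (2.25, 1.98), S = (-2.25, -1.98). Equal radii place E and J the same way about N: E = N + 3.0·n = (18.4, -16.4), J = N − 3.0·n = (13.9, -20.4). Then cos ∠EVN = VE·VN / (|VE||VN|), giving 6.98°.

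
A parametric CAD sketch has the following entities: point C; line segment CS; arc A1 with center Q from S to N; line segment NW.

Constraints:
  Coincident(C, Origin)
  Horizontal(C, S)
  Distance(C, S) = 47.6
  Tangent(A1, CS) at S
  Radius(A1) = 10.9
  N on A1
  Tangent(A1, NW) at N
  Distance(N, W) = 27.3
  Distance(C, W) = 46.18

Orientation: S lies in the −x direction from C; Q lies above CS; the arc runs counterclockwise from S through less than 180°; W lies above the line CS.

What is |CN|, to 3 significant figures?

37.9

Checks: |QN| = 10.90 ✓; ∠(QN, NW) = 90.00° ✓; |NW| = 27.30 ✓; |CW| = 46.18 ✓.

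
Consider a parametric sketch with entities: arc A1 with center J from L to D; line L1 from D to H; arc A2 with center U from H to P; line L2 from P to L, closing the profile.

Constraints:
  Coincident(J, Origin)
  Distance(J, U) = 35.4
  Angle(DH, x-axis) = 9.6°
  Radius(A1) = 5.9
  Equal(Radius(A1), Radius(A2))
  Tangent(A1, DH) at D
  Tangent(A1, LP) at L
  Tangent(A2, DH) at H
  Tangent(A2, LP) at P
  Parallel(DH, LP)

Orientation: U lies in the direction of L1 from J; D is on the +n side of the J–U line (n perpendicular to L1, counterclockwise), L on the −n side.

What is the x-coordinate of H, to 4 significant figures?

33.92

The slot axis is L1's direction at 9.6°, so u = (cos 9.6°, sin 9.6°) = (0.9860, 0.1668) and n = (−sin 9.6°, cos 9.6°) = (-0.1668, 0.9860). J is at the origin and U lies 35.4 along u from J, so U = 35.4·u = (34.90, 5.904). Tangency of A1 to both parallel lines with radius 5.9 puts D and L at J ± 5.9·n: D = (-0.9839, 5.817), L = (0.9839, -5.817). Equal radii place H and P the same way about U: H = U + 5.9·n = (33.92, 11.72), P = U − 5.9·n = (35.89, 0.08624). So H.x = 33.92.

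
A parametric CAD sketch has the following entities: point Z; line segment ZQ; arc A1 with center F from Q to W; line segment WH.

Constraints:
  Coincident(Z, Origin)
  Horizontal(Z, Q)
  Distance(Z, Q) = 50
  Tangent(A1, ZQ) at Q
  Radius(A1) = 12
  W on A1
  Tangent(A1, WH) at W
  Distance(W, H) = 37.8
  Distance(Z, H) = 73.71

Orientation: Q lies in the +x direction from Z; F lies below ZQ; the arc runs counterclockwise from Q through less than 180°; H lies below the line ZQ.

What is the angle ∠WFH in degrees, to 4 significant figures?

72.39°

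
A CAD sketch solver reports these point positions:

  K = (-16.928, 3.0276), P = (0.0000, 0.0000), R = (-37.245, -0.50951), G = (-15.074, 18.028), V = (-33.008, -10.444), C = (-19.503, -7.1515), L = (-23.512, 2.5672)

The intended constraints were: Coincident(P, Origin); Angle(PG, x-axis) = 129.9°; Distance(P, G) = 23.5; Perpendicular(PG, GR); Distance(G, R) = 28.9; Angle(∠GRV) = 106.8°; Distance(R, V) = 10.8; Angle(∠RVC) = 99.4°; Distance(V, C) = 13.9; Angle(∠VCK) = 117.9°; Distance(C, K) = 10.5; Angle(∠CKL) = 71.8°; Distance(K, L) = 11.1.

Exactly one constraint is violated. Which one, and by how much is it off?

Distance(K, L) = 11.1 — off by 4.50.

P = (0.00, 0.00) ✓; PG at 129.9° ✓; |PG| = 23.50 ✓; ∠(PG, GR) = 90.00° ✓; |GR| = 28.90 ✓; ∠GRV = 106.8° ✓; |RV| = 10.80 ✓; ∠RVC = 99.40° ✓; |VC| = 13.90 ✓; ∠VCK = 117.9° ✓; |CK| = 10.50 ✓; ∠CKL = 71.80° ✓; |KL| = 6.600 ✗.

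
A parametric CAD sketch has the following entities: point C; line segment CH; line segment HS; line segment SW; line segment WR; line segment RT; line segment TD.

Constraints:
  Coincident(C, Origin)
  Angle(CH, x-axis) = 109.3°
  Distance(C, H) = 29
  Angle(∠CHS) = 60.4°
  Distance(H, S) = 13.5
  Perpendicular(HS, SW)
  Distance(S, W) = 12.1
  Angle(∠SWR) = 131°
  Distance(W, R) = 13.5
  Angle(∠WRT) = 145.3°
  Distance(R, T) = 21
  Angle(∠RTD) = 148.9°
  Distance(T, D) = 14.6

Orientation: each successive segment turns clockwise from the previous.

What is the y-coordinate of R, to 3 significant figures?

6.16

C is at the origin; CH runs at 109.3° with length 29.0, so H = (-9.58, 27.4). ∠CHS = 60.4° gives HS at -10.3° from the x-axis; with |HS| = 13.5, S = (3.70, 25.0). The perpendicularity gives SW at right angles to HS, so SW runs at -100°; with |SW| = 12.1, W = (1.53, 13.1). ∠SWR = 131.0° gives WR at -149° from the x-axis; with |WR| = 13.5, R = (-10.1, 6.16). So R.y = 6.16.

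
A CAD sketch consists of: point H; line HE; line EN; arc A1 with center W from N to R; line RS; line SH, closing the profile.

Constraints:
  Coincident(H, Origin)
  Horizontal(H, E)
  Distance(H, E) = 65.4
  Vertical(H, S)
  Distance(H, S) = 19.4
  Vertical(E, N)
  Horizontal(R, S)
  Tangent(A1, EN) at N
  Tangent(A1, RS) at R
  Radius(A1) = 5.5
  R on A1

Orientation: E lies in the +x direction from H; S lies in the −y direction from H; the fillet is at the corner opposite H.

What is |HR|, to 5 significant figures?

62.963

H is at the origin; HE is horizontal with |HE| = 65.4 and E on the +x side, so E = (65.400, 0.0000). H and S share the same x with |HS| = 19.4 and S on the −y side, so S = (0.0000, -19.400). The virtual corner opposite H is at (65.400, -19.400). A1 meets EN tangentially, so WN is at right angles to EN and tangency of A1 to RS means the radius WR is perpendicular to RS, with radius 5.5, so the center W sits 5.5 in from both sides at W = (59.900, -13.900). That places the tangent points at N = (65.400, -13.900) on EN and R = (59.900, -19.400) on RS. Then |HR| = |R − H| = 62.963.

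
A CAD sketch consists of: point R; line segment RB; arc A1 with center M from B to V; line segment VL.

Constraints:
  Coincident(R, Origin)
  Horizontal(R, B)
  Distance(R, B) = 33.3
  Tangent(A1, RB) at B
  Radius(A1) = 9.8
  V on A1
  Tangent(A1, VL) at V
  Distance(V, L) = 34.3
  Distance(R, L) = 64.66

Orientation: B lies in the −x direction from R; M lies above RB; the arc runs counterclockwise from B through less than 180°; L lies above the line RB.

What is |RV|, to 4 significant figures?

30.90

Checks: |MV| = 9.800 ✓; ∠(MV, VL) = 90.00° ✓; |VL| = 34.30 ✓; |RL| = 64.66 ✓.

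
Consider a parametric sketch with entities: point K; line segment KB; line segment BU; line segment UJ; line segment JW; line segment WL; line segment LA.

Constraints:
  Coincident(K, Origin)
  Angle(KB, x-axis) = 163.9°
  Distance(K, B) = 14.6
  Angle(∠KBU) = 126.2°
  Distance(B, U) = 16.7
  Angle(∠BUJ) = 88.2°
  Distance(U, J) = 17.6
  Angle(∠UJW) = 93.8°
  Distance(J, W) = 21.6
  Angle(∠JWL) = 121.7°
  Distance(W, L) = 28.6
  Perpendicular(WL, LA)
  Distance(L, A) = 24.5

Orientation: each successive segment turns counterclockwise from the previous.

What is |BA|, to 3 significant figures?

19.1

K is at the origin; KB runs at 163.9° with length 14.6, so B = (-14.0, 4.05). ∠KBU = 126.2° gives BU at -142° from the x-axis; with |BU| = 16.7, U = (-27.2, -6.16). ∠BUJ = 88.2° gives UJ at -50.5° from the x-axis; with |UJ| = 17.6, J = (-16.0, -19.7). ∠UJW = 93.8° gives JW at 35.7° from the x-axis; with |JW| = 21.6, W = (1.50, -7.14). ∠JWL = 121.7° gives WL at 94.0° from the x-axis; with |WL| = 28.6, L = (-0.500, 21.4). WL ⟂ LA, so LA runs at -176°; with |LA| = 24.5, A = (-24.9, 19.7). Then |BA| = |A − B| = 19.1.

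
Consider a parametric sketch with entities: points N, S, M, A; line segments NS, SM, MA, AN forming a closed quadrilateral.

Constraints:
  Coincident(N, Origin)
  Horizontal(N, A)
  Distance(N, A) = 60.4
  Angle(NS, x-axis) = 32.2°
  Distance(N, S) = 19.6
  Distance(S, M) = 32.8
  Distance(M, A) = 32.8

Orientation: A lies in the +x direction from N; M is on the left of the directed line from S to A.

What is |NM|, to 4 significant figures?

52.40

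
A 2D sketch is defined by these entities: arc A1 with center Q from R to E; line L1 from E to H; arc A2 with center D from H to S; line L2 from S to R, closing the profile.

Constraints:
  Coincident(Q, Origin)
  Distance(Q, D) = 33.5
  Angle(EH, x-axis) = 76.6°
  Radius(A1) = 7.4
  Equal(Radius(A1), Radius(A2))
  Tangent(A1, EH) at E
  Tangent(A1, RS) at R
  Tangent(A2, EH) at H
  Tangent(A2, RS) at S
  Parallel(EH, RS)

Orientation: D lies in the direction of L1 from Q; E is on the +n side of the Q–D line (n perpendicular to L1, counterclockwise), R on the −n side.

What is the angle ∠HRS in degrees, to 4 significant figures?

23.84°

Tangency of A1 to both parallel lines with radius 7.4 puts E and R at Q ± 7.4·n: E = (-7.199, 1.715), R = (7.199, -1.715). Equal radii place H and S the same way about D: H = D + 7.4·n = (0.5650, 34.30), S = D − 7.4·n = (14.96, 30.87). Then cos ∠HRS = RH·RS / (|RH||RS|), giving 23.84°.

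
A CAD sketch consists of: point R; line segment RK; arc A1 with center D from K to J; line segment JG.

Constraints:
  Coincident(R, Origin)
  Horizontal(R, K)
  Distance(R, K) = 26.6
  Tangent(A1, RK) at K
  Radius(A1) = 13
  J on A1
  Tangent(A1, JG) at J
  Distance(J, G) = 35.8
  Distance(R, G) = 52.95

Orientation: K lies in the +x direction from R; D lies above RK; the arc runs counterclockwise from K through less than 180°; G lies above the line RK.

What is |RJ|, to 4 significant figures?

42.52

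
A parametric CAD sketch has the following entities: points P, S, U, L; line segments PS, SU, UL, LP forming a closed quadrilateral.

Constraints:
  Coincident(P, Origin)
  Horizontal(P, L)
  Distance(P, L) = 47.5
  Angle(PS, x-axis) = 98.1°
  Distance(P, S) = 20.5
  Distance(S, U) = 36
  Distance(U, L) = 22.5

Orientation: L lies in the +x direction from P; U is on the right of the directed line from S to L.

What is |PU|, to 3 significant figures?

25.2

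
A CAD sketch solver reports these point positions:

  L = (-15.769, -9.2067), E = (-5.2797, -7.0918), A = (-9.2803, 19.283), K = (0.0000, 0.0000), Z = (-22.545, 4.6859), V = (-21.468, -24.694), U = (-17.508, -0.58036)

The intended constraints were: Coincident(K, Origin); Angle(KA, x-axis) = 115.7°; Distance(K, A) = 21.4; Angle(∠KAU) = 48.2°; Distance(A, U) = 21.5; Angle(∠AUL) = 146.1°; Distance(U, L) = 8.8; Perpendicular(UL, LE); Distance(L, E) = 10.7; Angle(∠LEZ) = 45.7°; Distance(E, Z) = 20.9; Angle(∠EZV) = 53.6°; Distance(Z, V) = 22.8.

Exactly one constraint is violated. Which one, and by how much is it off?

Distance(Z, V) = 22.8 — off by 6.60.

K = (0.00, 0.00) ✓; KA at 115.7° ✓; |KA| = 21.40 ✓; ∠KAU = 48.20° ✓; |AU| = 21.50 ✓; ∠AUL = 146.1° ✓; |UL| = 8.800 ✓; ∠(UL, LE) = 90.00° ✓; |LE| = 10.70 ✓; ∠LEZ = 45.70° ✓; |EZ| = 20.90 ✓; ∠EZV = 53.60° ✓; |ZV| = 29.40 ✗.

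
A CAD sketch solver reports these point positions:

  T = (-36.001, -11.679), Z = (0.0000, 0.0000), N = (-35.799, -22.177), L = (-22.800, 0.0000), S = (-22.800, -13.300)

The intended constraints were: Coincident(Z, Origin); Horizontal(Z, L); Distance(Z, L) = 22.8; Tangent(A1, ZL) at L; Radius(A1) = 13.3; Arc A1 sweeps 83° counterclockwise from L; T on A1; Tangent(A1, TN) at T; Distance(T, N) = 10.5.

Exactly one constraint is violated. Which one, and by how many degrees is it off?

Tangent(A1, TN) at T — off by 8.10°.

Z = (0.00, 0.00) ✓; Z.y = 0.00, L.y = 0.00 ✓; |ZL| = 22.80 ✓; ∠(SL, LZ) = 90.00° ✓; |SL| = 13.30 ✓; bearing(S→T) − bearing(S→L) = 83.00° ✓; |ST| = 13.30 ✓; ∠(ST, TN) = 81.90° ✗; |TN| = 10.50 ✓.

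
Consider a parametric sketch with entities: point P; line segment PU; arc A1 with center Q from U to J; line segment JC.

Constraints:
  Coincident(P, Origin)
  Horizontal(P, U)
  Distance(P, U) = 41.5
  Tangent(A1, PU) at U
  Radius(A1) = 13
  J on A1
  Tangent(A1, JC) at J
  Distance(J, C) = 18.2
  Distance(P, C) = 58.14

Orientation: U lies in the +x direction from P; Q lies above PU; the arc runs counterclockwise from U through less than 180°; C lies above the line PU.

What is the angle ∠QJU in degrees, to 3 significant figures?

33.8°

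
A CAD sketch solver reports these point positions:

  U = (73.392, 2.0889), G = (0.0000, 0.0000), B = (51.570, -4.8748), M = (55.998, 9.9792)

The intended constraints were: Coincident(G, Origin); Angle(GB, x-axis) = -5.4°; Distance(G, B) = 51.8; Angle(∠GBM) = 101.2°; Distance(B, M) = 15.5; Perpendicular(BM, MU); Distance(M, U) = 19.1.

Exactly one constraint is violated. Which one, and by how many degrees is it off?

Perpendicular(BM, MU) — off by 7.80°.

G = (0.00, 0.00) ✓; GB at -5.400° ✓; |GB| = 51.80 ✓; ∠GBM = 101.2° ✓; |BM| = 15.50 ✓; ∠(BM, MU) = 97.80° ✗; |MU| = 19.10 ✓.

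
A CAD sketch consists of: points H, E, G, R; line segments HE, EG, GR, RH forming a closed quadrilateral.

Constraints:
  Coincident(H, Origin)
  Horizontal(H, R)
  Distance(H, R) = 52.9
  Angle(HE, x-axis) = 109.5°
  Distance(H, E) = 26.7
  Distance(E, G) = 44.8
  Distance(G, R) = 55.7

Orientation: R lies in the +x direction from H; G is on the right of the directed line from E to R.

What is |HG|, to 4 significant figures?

18.65

Checks: |EG| = 44.80 ✓; |GR| = 55.70 ✓.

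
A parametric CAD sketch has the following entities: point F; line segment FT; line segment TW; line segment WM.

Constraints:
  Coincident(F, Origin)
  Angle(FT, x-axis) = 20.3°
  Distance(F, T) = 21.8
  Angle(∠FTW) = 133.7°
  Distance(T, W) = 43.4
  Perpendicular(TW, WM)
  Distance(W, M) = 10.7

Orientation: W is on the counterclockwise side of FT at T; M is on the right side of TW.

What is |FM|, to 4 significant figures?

64.17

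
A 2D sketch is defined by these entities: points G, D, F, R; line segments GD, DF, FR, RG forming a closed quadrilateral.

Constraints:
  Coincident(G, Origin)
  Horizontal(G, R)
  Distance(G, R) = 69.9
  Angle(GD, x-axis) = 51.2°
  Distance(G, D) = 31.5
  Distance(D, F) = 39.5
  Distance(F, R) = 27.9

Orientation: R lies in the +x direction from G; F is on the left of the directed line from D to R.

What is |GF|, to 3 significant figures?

64.6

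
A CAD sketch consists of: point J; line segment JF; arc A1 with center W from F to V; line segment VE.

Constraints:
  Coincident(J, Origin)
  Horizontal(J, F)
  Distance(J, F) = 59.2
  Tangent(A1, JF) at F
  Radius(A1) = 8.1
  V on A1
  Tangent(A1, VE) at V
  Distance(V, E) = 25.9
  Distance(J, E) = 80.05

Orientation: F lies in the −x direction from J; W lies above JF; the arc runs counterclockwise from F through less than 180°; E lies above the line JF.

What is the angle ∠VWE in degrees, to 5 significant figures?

72.633°

Checks: |WV| = 8.100 ✓; ∠(WV, VE) = 90.00° ✓; |VE| = 25.90 ✓; |JE| = 80.05 ✓.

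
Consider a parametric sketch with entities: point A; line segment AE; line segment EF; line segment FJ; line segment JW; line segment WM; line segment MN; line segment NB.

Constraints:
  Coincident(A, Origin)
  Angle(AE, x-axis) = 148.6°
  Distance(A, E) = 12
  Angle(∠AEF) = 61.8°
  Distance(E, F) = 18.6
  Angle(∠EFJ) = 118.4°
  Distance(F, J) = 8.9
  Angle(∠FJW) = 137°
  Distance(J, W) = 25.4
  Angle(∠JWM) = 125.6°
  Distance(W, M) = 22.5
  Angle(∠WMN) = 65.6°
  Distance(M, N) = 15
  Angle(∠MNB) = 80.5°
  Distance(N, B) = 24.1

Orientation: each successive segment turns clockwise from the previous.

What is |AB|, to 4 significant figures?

24.74

A is at the origin; AE runs at 148.6° with length 12.0, so E = (-10.24, 6.252). ∠AEF = 61.8° gives EF at 30.40° from the x-axis; with |EF| = 18.6, F = (5.800, 15.66). ∠EFJ = 118.4° gives FJ at -31.20° from the x-axis; with |FJ| = 8.9, J = (13.41, 11.05). ∠FJW = 137.0° gives JW at -74.20° from the x-axis; with |JW| = 25.4, W = (20.33, -13.39). ∠JWM = 125.6° gives WM at -128.6° from the x-axis; with |WM| = 22.5, M = (6.292, -30.97). ∠WMN = 65.6° gives MN at 117.0° from the x-axis; with |MN| = 15.0, N = (-0.5183, -17.61). ∠MNB = 80.5° gives NB at 17.50° from the x-axis; with |NB| = 24.1, B = (22.47, -10.36). Then |AB| = |B − A| = 24.74.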